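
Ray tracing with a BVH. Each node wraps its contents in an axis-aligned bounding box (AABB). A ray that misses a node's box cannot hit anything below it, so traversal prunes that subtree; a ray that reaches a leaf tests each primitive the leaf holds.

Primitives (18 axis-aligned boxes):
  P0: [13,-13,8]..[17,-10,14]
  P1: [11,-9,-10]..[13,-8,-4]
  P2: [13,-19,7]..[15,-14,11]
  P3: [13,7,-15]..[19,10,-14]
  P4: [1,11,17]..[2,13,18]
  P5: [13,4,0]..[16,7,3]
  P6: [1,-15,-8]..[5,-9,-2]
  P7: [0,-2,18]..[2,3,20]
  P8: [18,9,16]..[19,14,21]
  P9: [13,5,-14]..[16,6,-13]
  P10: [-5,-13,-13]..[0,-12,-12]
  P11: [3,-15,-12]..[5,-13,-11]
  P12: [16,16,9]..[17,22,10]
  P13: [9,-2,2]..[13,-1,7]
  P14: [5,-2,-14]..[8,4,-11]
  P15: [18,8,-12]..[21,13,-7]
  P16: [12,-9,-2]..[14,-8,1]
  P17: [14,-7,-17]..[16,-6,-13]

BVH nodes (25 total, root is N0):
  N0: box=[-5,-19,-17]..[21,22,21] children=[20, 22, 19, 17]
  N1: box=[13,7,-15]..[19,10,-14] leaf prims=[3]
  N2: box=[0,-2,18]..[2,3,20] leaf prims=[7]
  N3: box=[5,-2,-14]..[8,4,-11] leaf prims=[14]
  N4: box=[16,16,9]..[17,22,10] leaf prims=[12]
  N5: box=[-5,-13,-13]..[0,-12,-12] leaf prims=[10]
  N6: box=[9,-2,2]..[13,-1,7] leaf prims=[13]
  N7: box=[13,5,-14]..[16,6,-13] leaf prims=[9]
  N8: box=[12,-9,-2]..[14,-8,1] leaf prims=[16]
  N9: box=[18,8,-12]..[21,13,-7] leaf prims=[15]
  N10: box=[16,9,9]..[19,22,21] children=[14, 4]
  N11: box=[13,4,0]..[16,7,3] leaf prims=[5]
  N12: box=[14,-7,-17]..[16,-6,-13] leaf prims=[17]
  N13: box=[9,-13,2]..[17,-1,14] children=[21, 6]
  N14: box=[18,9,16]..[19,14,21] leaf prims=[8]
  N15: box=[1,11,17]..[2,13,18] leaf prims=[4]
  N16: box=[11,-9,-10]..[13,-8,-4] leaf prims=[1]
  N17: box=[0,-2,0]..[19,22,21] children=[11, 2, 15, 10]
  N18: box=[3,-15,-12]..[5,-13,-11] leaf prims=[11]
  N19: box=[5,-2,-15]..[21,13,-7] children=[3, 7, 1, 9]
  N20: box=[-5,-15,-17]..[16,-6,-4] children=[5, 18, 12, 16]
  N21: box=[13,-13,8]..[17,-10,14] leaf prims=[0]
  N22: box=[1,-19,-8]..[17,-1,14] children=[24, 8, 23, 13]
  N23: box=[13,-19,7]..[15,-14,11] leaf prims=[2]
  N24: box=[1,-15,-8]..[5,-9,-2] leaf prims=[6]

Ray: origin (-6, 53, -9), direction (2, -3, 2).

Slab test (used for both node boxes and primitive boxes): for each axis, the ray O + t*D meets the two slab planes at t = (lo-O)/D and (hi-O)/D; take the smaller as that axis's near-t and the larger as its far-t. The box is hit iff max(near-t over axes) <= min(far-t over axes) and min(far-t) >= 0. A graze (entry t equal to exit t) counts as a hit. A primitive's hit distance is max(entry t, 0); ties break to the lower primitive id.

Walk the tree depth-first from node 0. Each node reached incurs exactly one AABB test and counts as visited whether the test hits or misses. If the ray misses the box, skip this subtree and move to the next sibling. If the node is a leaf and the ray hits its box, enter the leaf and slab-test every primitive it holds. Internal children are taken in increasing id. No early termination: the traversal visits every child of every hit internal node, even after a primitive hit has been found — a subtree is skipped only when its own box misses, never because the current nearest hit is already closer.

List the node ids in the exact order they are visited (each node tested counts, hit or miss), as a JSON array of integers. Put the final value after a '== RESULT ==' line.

Walk:
N0 x:[1/2,27/2] y:[31/3,24] z:[-4,15] -> hit [31/3,27/2], descend [17, 19, 20, 22]
  N17 x:[3,25/2] y:[31/3,55/3] z:[9/2,15] -> hit [31/3,25/2], descend [2, 10, 11, 15]
    N2 x:[3,4] y:[50/3,55/3] z:[27/2,29/2] -> miss, prune
    N10 x:[11,25/2] y:[31/3,44/3] z:[9,15] -> hit [11,25/2], descend [4, 14]
      N4 x:[11,23/2] y:[31/3,37/3] z:[9,19/2] -> miss, prune
      N14 x:[12,25/2] y:[13,44/3] z:[25/2,15] -> miss, prune
    N11 x:[19/2,11] y:[46/3,49/3] z:[9/2,6] -> miss, prune
    N15 x:[7/2,4] y:[40/3,14] z:[13,27/2] -> miss, prune
  N19 x:[11/2,27/2] y:[40/3,55/3] z:[-3,1] -> miss, prune
  N20 x:[1/2,11] y:[59/3,68/3] z:[-4,5/2] -> miss, prune
  N22 x:[7/2,23/2] y:[18,24] z:[1/2,23/2] -> miss, prune

Visited [0, 17, 2, 10, 4, 14, 11, 15, 19, 20, 22]. Tests: 11 box, 0 leaf. Nearest: miss.

== RESULT ==
[0, 17, 2, 10, 4, 14, 11, 15, 19, 20, 22]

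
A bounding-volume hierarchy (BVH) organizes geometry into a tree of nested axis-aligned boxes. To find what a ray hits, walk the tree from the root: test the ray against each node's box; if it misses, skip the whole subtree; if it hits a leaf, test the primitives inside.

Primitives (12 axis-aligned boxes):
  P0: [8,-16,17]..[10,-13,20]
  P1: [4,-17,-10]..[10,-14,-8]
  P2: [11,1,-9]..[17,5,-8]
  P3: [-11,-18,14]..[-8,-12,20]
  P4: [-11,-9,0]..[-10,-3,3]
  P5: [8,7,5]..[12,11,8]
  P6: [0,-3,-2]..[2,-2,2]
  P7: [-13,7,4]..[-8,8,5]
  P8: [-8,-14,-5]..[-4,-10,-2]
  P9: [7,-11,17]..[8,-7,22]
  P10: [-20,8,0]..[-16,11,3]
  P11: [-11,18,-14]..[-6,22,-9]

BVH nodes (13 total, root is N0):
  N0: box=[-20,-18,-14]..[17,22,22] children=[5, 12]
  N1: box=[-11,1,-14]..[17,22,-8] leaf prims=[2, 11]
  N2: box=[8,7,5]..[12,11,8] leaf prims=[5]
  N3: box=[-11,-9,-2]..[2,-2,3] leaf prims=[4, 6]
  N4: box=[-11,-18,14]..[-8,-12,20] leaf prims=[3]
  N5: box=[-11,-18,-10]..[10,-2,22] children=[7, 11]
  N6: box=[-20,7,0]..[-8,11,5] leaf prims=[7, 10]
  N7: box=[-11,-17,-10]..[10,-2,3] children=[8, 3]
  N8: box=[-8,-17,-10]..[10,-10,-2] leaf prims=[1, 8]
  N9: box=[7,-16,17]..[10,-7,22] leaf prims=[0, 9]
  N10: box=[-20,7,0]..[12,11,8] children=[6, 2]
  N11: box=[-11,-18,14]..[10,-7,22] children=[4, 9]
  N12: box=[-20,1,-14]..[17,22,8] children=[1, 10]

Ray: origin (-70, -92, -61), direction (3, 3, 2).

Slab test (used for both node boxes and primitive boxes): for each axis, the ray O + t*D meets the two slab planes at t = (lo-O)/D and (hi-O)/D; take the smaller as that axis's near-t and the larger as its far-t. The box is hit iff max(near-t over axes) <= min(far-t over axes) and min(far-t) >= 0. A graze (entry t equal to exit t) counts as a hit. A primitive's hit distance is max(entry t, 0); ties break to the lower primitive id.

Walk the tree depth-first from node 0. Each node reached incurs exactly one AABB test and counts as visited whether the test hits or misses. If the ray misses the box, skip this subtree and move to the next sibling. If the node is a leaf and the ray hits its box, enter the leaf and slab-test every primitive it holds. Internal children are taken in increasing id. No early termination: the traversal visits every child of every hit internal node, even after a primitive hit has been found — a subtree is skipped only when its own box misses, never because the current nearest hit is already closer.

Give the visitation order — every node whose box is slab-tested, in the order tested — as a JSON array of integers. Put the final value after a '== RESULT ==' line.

Walk:
N0 x:[50/3,29] y:[74/3,38] z:[47/2,83/2] -> hit [74/3,29], descend [5, 12]
  N5 x:[59/3,80/3] y:[74/3,30] z:[51/2,83/2] -> hit [51/2,80/3], descend [7, 11]
    N7 x:[59/3,80/3] y:[25,30] z:[51/2,32] -> hit [51/2,80/3], descend [3, 8]
      N3 x:[59/3,24] y:[83/3,30] z:[59/2,32] -> miss, prune
      N8 x:[62/3,80/3] y:[25,82/3] z:[51/2,59/2] -> hit [51/2,80/3] leaf, test {P1@t=51/2, P8(miss)}
    N11 x:[59/3,80/3] y:[74/3,85/3] z:[75/2,83/2] -> miss, prune
  N12 x:[50/3,29] y:[31,38] z:[47/2,69/2] -> miss, prune

Summary -> nodes [0, 5, 7, 3, 8, 11, 12]; box-tests=7; leaf-entries=1; first=P1

== RESULT ==
[0, 5, 7, 3, 8, 11, 12]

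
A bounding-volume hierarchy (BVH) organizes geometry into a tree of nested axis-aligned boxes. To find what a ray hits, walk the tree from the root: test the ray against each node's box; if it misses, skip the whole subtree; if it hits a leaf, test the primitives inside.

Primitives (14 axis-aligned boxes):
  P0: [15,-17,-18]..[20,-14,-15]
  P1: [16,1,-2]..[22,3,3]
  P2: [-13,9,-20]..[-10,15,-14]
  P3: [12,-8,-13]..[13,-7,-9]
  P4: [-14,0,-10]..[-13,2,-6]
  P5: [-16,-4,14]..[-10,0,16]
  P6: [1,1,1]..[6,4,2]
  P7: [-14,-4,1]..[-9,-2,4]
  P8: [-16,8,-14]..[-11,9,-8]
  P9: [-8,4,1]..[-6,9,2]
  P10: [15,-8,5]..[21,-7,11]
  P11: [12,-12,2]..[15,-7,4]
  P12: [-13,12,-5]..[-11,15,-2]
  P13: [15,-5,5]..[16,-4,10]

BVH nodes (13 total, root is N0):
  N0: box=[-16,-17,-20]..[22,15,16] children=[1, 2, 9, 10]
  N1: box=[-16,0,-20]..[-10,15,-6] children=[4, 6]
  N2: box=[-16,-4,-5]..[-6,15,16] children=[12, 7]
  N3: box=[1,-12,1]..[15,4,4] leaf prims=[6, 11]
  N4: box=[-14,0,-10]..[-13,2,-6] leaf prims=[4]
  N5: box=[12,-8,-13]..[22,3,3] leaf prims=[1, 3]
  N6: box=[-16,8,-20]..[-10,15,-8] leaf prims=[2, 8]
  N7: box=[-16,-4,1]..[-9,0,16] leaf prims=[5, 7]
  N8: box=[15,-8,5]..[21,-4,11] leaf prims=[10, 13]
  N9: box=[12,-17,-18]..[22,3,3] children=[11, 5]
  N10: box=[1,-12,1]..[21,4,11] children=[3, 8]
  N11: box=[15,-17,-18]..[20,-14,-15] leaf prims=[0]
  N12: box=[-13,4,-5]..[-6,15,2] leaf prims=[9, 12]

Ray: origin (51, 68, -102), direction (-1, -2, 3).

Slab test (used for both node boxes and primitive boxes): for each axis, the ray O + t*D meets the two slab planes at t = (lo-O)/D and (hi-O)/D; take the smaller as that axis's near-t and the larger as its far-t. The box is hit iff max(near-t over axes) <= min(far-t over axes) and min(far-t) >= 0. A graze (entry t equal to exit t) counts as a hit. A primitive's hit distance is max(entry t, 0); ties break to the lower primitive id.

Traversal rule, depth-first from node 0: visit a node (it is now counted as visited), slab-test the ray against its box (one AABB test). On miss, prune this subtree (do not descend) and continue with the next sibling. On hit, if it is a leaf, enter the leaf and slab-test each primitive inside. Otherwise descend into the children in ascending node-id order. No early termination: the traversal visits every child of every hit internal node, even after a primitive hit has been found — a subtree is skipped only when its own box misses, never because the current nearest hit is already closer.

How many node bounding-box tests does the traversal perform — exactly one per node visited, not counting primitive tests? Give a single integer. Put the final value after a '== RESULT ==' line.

Traverse from the root:
N0 x:[29,67] y:[53/2,85/2] z:[82/3,118/3] -> hit [29,118/3], descend [1, 2, 9, 10]
  N1 x:[61,67] y:[53/2,34] z:[82/3,32] -> miss, prune
  N2 x:[57,67] y:[53/2,36] z:[97/3,118/3] -> miss, prune
  N9 x:[29,39] y:[65/2,85/2] z:[28,35] -> hit [65/2,35], descend [5, 11]
    N5 x:[29,39] y:[65/2,38] z:[89/3,35] -> hit [65/2,35] leaf, test {P1@t=100/3, P3(miss)}
    N11 x:[31,36] y:[41,85/2] z:[28,29] -> miss, prune
  N10 x:[30,50] y:[32,40] z:[103/3,113/3] -> hit [103/3,113/3], descend [3, 8]
    N3 x:[36,50] y:[32,40] z:[103/3,106/3] -> miss, prune
    N8 x:[30,36] y:[36,38] z:[107/3,113/3] -> hit [36,36] leaf, test {P10(miss), P13@t=36}

9 AABB tests over nodes [0, 1, 2, 9, 5, 11, 10, 3, 8]; 2 leaves entered; closest P1.

== RESULT ==
9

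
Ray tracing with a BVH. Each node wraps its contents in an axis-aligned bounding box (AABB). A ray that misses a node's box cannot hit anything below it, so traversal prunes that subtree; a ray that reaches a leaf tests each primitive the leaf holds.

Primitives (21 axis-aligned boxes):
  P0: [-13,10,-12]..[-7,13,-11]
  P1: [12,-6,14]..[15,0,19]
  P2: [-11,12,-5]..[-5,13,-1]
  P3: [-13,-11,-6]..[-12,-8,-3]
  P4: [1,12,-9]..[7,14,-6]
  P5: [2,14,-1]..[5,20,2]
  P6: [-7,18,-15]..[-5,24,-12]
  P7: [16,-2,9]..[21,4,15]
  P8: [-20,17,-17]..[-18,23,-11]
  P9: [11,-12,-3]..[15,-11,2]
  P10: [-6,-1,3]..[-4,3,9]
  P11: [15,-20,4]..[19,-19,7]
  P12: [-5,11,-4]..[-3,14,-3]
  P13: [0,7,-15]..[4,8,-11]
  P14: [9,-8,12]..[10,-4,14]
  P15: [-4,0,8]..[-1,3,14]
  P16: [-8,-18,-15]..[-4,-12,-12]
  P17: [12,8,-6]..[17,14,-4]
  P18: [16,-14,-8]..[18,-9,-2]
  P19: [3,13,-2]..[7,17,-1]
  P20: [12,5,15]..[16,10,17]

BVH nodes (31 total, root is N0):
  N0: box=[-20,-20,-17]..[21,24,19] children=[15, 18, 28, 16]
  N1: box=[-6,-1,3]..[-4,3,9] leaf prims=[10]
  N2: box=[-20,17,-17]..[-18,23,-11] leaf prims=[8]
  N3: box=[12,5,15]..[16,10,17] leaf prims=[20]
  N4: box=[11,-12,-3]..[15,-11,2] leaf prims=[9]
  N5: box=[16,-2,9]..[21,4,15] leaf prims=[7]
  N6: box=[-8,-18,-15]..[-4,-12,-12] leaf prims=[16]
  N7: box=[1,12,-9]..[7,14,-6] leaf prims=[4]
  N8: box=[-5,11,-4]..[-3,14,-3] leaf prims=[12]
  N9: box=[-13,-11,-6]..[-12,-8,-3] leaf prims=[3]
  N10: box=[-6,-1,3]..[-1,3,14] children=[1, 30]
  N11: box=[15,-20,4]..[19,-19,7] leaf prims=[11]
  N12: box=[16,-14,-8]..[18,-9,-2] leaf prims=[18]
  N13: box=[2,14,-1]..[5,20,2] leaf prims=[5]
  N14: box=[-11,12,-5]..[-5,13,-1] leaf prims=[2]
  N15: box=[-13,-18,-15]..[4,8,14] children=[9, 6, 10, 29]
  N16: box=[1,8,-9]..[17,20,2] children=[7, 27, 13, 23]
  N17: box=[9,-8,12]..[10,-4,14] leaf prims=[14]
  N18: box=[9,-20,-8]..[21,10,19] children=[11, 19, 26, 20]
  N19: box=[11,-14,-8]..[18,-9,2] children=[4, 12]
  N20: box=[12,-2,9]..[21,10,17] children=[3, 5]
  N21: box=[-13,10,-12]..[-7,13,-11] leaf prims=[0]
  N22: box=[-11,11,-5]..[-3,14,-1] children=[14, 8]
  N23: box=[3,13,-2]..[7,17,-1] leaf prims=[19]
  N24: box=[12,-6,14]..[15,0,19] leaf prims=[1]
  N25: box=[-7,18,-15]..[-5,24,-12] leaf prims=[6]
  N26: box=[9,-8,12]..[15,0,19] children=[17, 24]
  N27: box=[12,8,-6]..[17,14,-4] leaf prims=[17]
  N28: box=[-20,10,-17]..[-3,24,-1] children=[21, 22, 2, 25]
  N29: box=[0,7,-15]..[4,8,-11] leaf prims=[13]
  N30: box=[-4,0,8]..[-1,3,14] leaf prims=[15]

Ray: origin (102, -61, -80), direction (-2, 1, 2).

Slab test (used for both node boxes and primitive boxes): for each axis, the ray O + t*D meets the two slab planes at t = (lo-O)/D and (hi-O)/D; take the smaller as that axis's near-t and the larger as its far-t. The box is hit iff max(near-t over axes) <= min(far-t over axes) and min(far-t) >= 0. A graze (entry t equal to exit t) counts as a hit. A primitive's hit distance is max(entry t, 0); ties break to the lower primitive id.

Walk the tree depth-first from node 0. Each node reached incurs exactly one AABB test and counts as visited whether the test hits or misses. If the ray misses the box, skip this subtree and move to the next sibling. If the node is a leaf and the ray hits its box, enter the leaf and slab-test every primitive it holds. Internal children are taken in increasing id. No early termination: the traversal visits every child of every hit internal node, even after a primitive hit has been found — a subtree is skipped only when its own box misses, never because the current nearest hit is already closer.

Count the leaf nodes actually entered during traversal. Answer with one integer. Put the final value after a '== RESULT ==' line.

Traverse from the root:
N0 x:[81/2,61] y:[41,85] z:[63/2,99/2] -> hit [41,99/2], descend [15, 16, 18, 28]
  N15 x:[49,115/2] y:[43,69] z:[65/2,47] -> miss, prune
  N16 x:[85/2,101/2] y:[69,81] z:[71/2,41] -> miss, prune
  N18 x:[81/2,93/2] y:[41,71] z:[36,99/2] -> hit [41,93/2], descend [11, 19, 20, 26]
    N11 x:[83/2,87/2] y:[41,42] z:[42,87/2] -> hit [42,42] leaf, test {P11@t=42}
    N19 x:[42,91/2] y:[47,52] z:[36,41] -> miss, prune
    N20 x:[81/2,45] y:[59,71] z:[89/2,97/2] -> miss, prune
    N26 x:[87/2,93/2] y:[53,61] z:[46,99/2] -> miss, prune
  N28 x:[105/2,61] y:[71,85] z:[63/2,79/2] -> miss, prune

Visited [0, 15, 16, 18, 11, 19, 20, 26, 28]. Tests: 9 box, 1 leaf. Nearest: P11.

== RESULT ==
1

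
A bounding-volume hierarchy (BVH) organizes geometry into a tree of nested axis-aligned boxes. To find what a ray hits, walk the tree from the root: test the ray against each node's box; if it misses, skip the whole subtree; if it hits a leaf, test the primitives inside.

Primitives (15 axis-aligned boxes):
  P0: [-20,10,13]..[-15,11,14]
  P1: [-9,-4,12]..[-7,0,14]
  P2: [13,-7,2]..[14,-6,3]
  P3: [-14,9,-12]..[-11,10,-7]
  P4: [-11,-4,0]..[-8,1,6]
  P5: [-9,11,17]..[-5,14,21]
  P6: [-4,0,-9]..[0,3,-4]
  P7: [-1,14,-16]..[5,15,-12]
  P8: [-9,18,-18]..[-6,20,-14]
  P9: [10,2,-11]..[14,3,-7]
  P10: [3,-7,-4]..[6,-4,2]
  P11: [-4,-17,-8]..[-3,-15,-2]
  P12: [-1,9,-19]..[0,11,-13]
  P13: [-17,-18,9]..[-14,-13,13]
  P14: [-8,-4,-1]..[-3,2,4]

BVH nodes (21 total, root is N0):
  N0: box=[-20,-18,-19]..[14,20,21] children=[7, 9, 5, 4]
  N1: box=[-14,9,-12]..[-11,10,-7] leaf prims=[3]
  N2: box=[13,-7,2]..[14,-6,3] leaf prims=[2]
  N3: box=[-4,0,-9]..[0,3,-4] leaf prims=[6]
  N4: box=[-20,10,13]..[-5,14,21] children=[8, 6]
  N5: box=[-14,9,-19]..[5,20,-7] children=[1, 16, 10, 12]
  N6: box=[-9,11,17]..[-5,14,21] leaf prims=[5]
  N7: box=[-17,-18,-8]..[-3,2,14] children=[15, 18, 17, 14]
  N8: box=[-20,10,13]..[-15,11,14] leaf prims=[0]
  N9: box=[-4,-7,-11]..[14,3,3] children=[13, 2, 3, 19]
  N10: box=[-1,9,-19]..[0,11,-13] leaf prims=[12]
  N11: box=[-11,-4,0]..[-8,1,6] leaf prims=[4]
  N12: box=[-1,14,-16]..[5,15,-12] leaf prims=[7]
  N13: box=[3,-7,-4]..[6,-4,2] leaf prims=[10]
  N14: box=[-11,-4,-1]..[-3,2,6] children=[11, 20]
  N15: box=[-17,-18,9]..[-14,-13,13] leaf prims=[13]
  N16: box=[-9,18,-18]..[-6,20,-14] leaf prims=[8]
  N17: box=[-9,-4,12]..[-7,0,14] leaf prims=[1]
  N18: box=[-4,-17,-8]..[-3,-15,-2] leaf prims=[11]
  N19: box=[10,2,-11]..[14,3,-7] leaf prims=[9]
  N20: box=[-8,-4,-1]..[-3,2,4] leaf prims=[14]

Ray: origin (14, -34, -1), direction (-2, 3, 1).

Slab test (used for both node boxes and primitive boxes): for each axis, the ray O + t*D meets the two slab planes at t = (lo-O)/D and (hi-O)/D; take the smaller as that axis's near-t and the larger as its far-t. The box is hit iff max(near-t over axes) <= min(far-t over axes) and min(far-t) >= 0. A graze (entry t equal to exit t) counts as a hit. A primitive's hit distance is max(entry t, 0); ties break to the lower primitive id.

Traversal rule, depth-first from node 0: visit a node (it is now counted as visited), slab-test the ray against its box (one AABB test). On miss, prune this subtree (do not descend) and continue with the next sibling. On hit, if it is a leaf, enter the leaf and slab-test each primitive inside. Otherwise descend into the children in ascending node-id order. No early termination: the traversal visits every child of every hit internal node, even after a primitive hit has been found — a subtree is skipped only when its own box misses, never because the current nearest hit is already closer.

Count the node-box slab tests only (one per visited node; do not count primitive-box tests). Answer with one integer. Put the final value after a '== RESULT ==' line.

Trace the traversal:
N0 x:[0,17] y:[16/3,18] z:[-18,22] -> hit [16/3,17], descend [4, 5, 7, 9]
  N4 x:[19/2,17] y:[44/3,16] z:[14,22] -> hit [44/3,16], descend [6, 8]
    N6 x:[19/2,23/2] y:[15,16] z:[18,22] -> miss, prune
    N8 x:[29/2,17] y:[44/3,15] z:[14,15] -> hit [44/3,15] leaf, test {P0@t=44/3}
  N5 x:[9/2,14] y:[43/3,18] z:[-18,-6] -> miss, prune
  N7 x:[17/2,31/2] y:[16/3,12] z:[-7,15] -> hit [17/2,12], descend [14, 15, 17, 18]
    N14 x:[17/2,25/2] y:[10,12] z:[0,7] -> miss, prune
    N15 x:[14,31/2] y:[16/3,7] z:[10,14] -> miss, prune
    N17 x:[21/2,23/2] y:[10,34/3] z:[13,15] -> miss, prune
    N18 x:[17/2,9] y:[17/3,19/3] z:[-7,-1] -> miss, prune
  N9 x:[0,9] y:[9,37/3] z:[-10,4] -> miss, prune

Visited [0, 4, 6, 8, 5, 7, 14, 15, 17, 18, 9]. Tests: 11 box, 1 leaf. Nearest: P0.

== RESULT ==
11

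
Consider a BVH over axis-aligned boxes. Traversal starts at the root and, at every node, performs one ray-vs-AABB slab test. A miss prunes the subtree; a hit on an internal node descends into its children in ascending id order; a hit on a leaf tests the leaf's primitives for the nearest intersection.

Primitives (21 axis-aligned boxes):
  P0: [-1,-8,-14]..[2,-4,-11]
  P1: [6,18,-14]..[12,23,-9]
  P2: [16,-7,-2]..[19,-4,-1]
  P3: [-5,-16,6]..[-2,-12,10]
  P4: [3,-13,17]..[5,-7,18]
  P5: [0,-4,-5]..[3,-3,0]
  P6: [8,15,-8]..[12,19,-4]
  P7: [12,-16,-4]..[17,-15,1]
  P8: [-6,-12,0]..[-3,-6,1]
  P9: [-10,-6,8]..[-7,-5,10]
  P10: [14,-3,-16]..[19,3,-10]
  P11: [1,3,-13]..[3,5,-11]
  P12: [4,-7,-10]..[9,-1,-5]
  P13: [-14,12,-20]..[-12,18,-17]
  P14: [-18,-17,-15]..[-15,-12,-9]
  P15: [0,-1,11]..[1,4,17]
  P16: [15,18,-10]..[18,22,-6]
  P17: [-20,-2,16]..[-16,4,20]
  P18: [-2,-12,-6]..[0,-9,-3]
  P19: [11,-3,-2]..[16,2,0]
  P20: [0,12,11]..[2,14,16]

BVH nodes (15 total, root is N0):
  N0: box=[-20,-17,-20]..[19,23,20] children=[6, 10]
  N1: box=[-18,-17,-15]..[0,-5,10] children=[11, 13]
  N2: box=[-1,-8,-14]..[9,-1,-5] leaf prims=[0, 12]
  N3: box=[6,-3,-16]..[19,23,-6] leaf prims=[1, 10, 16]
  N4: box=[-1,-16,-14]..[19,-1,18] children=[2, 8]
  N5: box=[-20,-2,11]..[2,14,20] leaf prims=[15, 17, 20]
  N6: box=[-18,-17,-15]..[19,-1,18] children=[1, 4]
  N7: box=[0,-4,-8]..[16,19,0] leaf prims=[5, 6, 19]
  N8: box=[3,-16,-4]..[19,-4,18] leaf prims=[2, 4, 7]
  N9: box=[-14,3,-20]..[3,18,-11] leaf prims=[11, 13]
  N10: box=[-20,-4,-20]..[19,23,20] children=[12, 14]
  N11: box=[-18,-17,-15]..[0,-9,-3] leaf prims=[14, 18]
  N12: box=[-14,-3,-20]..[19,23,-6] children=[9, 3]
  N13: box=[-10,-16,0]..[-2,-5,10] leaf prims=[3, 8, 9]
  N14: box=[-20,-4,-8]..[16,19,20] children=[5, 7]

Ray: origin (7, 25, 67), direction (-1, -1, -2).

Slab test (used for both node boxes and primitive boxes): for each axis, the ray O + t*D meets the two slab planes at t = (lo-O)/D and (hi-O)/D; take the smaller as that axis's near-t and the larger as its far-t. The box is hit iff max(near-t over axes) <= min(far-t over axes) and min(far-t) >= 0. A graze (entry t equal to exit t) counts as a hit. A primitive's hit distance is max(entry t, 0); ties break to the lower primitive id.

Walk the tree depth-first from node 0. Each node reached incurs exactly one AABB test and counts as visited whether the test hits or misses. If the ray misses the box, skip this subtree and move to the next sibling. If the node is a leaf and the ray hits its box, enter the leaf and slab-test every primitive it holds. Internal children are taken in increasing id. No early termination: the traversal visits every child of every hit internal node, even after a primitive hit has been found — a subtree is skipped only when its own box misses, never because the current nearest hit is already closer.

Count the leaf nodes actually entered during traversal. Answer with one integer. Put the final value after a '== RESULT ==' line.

Walk:
N0 x:[-12,27] y:[2,42] z:[47/2,87/2] -> hit [47/2,27], descend [6, 10]
  N6 x:[-12,25] y:[26,42] z:[49/2,41] -> miss, prune
  N10 x:[-12,27] y:[2,29] z:[47/2,87/2] -> hit [47/2,27], descend [12, 14]
    N12 x:[-12,21] y:[2,28] z:[73/2,87/2] -> miss, prune
    N14 x:[-9,27] y:[6,29] z:[47/2,75/2] -> hit [47/2,27], descend [5, 7]
      N5 x:[5,27] y:[11,27] z:[47/2,28] -> hit [47/2,27] leaf, test {P15(miss), P17@t=47/2, P20(miss)}
      N7 x:[-9,7] y:[6,29] z:[67/2,75/2] -> miss, prune

7 AABB tests over nodes [0, 6, 10, 12, 14, 5, 7]; 1 leaf entered; closest P17.

== RESULT ==
1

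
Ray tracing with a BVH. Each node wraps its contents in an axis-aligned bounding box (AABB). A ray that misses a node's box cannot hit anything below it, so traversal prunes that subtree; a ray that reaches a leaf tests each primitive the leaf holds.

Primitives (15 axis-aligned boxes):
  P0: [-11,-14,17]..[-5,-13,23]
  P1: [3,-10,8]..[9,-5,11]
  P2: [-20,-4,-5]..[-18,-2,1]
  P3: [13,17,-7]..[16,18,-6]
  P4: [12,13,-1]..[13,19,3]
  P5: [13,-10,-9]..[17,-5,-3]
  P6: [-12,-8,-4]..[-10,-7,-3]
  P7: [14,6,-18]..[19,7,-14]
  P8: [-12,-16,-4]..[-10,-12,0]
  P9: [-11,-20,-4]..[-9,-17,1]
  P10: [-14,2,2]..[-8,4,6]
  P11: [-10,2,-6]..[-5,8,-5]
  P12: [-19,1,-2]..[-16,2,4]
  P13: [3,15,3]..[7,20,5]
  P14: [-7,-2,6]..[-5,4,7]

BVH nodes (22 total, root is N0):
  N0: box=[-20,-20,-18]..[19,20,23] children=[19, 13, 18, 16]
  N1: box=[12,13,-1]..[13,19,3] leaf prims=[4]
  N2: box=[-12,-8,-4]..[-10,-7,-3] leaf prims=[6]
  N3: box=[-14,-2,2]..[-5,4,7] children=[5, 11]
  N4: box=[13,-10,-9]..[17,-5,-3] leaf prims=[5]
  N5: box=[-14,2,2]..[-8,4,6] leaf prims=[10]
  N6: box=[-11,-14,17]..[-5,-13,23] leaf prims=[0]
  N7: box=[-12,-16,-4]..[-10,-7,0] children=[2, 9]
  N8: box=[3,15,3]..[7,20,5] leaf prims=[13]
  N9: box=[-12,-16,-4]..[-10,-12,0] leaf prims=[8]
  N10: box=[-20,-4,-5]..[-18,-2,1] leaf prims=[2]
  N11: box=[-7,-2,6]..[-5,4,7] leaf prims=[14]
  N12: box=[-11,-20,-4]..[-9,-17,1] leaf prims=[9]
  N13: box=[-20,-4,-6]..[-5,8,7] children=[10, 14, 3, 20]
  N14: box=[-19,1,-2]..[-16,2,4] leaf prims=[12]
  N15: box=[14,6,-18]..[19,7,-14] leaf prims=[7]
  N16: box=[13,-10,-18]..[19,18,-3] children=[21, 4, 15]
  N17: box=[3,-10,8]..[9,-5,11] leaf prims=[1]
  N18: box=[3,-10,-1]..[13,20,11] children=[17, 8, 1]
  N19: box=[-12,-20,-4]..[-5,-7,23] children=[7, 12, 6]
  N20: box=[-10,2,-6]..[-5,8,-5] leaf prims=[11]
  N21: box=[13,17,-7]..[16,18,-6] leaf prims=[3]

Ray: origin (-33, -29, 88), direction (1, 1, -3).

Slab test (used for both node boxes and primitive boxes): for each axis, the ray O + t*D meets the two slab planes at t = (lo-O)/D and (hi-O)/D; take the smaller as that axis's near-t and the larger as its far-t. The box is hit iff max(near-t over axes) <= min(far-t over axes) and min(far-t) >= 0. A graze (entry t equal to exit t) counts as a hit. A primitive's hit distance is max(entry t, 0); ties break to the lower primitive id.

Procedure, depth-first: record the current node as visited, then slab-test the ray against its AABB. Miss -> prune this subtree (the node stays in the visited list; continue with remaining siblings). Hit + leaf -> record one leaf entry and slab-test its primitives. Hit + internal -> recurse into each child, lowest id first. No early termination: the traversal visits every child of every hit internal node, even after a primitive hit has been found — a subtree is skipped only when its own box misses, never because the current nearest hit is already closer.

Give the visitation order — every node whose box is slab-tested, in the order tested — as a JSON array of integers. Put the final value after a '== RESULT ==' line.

Walk:
N0 x:[13,52] y:[9,49] z:[65/3,106/3] -> hit [65/3,106/3], descend [13, 16, 18, 19]
  N13 x:[13,28] y:[25,37] z:[27,94/3] -> hit [27,28], descend [3, 10, 14, 20]
    N3 x:[19,28] y:[27,33] z:[27,86/3] -> hit [27,28], descend [5, 11]
      N5 x:[19,25] y:[31,33] z:[82/3,86/3] -> miss, prune
      N11 x:[26,28] y:[27,33] z:[27,82/3] -> hit [27,82/3] leaf, test {P14@t=27}
    N10 x:[13,15] y:[25,27] z:[29,31] -> miss, prune
    N14 x:[14,17] y:[30,31] z:[28,30] -> miss, prune
    N20 x:[23,28] y:[31,37] z:[31,94/3] -> miss, prune
  N16 x:[46,52] y:[19,47] z:[91/3,106/3] -> miss, prune
  N18 x:[36,46] y:[19,49] z:[77/3,89/3] -> miss, prune
  N19 x:[21,28] y:[9,22] z:[65/3,92/3] -> hit [65/3,22], descend [6, 7, 12]
    N6 x:[22,28] y:[15,16] z:[65/3,71/3] -> miss, prune
    N7 x:[21,23] y:[13,22] z:[88/3,92/3] -> miss, prune
    N12 x:[22,24] y:[9,12] z:[29,92/3] -> miss, prune

14 AABB tests over nodes [0, 13, 3, 5, 11, 10, 14, 20, 16, 18, 19, 6, 7, 12]; 1 leaf entered; closest P14.

== RESULT ==
[0, 13, 3, 5, 11, 10, 14, 20, 16, 18, 19, 6, 7, 12]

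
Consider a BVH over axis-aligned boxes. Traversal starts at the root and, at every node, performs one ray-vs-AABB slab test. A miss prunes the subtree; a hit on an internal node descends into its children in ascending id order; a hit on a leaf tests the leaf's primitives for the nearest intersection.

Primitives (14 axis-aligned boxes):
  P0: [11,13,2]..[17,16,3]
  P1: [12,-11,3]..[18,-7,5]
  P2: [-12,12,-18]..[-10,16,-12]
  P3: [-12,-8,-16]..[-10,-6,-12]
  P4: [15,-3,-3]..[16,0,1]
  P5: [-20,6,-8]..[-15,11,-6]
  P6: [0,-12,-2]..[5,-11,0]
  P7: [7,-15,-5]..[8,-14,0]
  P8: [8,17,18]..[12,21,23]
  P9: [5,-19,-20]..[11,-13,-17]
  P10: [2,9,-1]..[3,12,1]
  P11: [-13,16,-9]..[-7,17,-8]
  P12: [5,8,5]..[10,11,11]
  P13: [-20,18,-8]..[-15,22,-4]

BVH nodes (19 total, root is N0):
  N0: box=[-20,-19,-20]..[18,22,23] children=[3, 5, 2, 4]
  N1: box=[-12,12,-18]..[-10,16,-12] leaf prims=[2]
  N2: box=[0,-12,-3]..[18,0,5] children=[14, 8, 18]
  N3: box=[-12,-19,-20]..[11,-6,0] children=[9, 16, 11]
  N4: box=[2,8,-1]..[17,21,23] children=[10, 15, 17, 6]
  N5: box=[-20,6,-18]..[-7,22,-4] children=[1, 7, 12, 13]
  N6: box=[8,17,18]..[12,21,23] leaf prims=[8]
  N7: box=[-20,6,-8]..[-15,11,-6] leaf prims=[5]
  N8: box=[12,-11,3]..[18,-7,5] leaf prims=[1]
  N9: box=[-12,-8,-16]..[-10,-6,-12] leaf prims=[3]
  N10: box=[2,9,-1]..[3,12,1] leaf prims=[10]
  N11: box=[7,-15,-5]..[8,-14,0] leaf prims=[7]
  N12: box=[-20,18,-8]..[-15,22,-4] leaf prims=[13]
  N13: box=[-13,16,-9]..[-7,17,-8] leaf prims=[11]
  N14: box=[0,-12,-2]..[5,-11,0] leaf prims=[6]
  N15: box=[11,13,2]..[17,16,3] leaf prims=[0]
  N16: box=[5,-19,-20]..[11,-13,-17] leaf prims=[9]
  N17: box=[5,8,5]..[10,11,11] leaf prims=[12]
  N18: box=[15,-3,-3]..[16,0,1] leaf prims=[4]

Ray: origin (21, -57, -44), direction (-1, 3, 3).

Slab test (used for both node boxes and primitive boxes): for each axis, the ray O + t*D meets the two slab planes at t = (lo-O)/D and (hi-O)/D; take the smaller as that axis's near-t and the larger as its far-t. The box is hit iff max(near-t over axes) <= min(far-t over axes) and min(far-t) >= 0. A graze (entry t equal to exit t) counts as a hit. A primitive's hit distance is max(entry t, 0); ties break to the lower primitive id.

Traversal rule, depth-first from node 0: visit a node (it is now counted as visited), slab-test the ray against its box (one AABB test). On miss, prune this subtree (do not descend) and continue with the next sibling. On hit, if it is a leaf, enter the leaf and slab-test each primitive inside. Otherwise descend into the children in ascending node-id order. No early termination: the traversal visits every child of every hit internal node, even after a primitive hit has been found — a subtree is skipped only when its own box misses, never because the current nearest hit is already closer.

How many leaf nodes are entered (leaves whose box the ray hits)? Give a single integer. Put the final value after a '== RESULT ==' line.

Walk:
N0 x:[3,41] y:[38/3,79/3] z:[8,67/3] -> hit [38/3,67/3], descend [2, 3, 4, 5]
  N2 x:[3,21] y:[15,19] z:[41/3,49/3] -> hit [15,49/3], descend [8, 14, 18]
    N8 x:[3,9] y:[46/3,50/3] z:[47/3,49/3] -> miss, prune
    N14 x:[16,21] y:[15,46/3] z:[14,44/3] -> miss, prune
    N18 x:[5,6] y:[18,19] z:[41/3,15] -> miss, prune
  N3 x:[10,33] y:[38/3,17] z:[8,44/3] -> hit [38/3,44/3], descend [9, 11, 16]
    N9 x:[31,33] y:[49/3,17] z:[28/3,32/3] -> miss, prune
    N11 x:[13,14] y:[14,43/3] z:[13,44/3] -> hit [14,14] leaf, test {P7@t=14}
    N16 x:[10,16] y:[38/3,44/3] z:[8,9] -> miss, prune
  N4 x:[4,19] y:[65/3,26] z:[43/3,67/3] -> miss, prune
  N5 x:[28,41] y:[21,79/3] z:[26/3,40/3] -> miss, prune

Visited [0, 2, 8, 14, 18, 3, 9, 11, 16, 4, 5]. Tests: 11 box, 1 leaf. Nearest: P7.

== RESULT ==
1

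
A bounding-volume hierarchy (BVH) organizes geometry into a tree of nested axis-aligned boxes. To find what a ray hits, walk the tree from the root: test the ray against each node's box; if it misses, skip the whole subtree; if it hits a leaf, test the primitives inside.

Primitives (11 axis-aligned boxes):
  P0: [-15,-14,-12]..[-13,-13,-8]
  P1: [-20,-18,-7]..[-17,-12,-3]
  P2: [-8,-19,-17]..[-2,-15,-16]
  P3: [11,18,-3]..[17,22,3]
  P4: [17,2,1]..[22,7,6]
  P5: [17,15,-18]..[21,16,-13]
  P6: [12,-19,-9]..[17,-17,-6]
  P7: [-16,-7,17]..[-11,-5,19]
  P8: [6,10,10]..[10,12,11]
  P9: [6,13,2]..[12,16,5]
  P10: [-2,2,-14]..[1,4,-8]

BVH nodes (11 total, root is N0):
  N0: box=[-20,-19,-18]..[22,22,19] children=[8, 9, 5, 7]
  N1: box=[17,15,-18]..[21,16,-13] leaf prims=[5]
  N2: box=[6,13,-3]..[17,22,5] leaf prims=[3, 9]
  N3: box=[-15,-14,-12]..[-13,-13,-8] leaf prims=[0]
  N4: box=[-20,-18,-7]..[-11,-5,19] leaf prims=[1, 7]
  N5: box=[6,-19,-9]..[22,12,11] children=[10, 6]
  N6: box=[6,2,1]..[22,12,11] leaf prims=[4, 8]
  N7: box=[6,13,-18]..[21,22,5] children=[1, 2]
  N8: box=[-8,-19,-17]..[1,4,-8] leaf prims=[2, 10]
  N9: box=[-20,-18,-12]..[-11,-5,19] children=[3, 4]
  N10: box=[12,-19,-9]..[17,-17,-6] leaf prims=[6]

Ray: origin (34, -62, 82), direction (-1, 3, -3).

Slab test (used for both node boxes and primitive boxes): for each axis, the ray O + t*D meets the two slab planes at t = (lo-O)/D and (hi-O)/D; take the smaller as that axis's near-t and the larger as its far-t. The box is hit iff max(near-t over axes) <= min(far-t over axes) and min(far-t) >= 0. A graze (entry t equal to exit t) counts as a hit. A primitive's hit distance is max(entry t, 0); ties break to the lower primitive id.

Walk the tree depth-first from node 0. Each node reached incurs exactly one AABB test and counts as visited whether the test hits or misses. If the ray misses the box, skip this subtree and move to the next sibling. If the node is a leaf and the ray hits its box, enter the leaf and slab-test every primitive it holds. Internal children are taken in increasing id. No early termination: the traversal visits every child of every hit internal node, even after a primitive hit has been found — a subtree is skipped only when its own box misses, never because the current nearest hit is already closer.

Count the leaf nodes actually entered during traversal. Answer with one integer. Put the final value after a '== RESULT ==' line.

Traverse from the root:
N0 x:[12,54] y:[43/3,28] z:[21,100/3] -> hit [21,28], descend [5, 7, 8, 9]
  N5 x:[12,28] y:[43/3,74/3] z:[71/3,91/3] -> hit [71/3,74/3], descend [6, 10]
    N6 x:[12,28] y:[64/3,74/3] z:[71/3,27] -> hit [71/3,74/3] leaf, test {P4(miss), P8@t=24}
    N10 x:[17,22] y:[43/3,15] z:[88/3,91/3] -> miss, prune
  N7 x:[13,28] y:[25,28] z:[77/3,100/3] -> hit [77/3,28], descend [1, 2]
    N1 x:[13,17] y:[77/3,26] z:[95/3,100/3] -> miss, prune
    N2 x:[17,28] y:[25,28] z:[77/3,85/3] -> hit [77/3,28] leaf, test {P3(miss), P9@t=77/3}
  N8 x:[33,42] y:[43/3,22] z:[30,33] -> miss, prune
  N9 x:[45,54] y:[44/3,19] z:[21,94/3] -> miss, prune

Summary -> nodes [0, 5, 6, 10, 7, 1, 2, 8, 9]; box-tests=9; leaf-entries=2; first=P8

== RESULT ==
2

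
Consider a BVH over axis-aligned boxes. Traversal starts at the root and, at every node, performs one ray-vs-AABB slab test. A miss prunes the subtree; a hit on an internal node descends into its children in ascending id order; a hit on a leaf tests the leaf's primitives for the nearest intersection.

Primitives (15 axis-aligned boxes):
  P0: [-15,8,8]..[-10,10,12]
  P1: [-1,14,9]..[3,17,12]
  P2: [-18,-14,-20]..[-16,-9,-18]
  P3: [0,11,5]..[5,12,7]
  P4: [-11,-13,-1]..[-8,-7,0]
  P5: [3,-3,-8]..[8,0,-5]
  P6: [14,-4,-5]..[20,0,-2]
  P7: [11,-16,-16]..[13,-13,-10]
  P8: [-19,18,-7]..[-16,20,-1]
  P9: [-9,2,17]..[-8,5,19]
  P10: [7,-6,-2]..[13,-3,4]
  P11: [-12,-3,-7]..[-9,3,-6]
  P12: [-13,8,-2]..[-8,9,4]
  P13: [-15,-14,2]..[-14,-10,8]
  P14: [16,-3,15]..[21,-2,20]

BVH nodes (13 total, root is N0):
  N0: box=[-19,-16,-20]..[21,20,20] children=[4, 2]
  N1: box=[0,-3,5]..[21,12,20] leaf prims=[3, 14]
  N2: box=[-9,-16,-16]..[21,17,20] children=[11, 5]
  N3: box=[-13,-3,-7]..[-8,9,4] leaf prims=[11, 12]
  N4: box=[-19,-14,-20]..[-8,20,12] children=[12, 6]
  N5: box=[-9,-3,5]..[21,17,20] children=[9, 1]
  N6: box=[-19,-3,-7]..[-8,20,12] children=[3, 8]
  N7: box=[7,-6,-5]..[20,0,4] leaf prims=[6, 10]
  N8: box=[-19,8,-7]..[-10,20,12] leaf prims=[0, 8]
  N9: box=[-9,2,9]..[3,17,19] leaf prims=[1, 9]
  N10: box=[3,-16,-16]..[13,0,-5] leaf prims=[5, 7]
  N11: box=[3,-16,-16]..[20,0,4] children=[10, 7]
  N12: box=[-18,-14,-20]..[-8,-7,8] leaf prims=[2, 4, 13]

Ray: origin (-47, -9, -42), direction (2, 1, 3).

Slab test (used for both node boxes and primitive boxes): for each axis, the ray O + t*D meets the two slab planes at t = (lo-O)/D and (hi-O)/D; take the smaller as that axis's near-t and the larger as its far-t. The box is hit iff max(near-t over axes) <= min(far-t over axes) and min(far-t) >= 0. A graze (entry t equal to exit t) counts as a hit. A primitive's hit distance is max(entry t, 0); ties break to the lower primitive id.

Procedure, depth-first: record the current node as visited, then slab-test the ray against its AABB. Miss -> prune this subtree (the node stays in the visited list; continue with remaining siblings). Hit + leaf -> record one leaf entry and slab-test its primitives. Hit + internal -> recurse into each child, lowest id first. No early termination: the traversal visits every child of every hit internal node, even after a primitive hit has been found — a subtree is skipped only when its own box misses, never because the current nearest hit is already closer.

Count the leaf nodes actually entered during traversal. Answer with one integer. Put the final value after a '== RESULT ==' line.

Traverse from the root:
N0 x:[14,34] y:[-7,29] z:[22/3,62/3] -> hit [14,62/3], descend [2, 4]
  N2 x:[19,34] y:[-7,26] z:[26/3,62/3] -> hit [19,62/3], descend [5, 11]
    N5 x:[19,34] y:[6,26] z:[47/3,62/3] -> hit [19,62/3], descend [1, 9]
      N1 x:[47/2,34] y:[6,21] z:[47/3,62/3] -> miss, prune
      N9 x:[19,25] y:[11,26] z:[17,61/3] -> hit [19,61/3] leaf, test {P1(miss), P9(miss)}
    N11 x:[25,67/2] y:[-7,9] z:[26/3,46/3] -> miss, prune
  N4 x:[14,39/2] y:[-5,29] z:[22/3,18] -> hit [14,18], descend [6, 12]
    N6 x:[14,39/2] y:[6,29] z:[35/3,18] -> hit [14,18], descend [3, 8]
      N3 x:[17,39/2] y:[6,18] z:[35/3,46/3] -> miss, prune
      N8 x:[14,37/2] y:[17,29] z:[35/3,18] -> hit [17,18] leaf, test {P0@t=17, P8(miss)}
    N12 x:[29/2,39/2] y:[-5,2] z:[22/3,50/3] -> miss, prune

Summary -> nodes [0, 2, 5, 1, 9, 11, 4, 6, 3, 8, 12]; box-tests=11; leaf-entries=2; first=P0

== RESULT ==
2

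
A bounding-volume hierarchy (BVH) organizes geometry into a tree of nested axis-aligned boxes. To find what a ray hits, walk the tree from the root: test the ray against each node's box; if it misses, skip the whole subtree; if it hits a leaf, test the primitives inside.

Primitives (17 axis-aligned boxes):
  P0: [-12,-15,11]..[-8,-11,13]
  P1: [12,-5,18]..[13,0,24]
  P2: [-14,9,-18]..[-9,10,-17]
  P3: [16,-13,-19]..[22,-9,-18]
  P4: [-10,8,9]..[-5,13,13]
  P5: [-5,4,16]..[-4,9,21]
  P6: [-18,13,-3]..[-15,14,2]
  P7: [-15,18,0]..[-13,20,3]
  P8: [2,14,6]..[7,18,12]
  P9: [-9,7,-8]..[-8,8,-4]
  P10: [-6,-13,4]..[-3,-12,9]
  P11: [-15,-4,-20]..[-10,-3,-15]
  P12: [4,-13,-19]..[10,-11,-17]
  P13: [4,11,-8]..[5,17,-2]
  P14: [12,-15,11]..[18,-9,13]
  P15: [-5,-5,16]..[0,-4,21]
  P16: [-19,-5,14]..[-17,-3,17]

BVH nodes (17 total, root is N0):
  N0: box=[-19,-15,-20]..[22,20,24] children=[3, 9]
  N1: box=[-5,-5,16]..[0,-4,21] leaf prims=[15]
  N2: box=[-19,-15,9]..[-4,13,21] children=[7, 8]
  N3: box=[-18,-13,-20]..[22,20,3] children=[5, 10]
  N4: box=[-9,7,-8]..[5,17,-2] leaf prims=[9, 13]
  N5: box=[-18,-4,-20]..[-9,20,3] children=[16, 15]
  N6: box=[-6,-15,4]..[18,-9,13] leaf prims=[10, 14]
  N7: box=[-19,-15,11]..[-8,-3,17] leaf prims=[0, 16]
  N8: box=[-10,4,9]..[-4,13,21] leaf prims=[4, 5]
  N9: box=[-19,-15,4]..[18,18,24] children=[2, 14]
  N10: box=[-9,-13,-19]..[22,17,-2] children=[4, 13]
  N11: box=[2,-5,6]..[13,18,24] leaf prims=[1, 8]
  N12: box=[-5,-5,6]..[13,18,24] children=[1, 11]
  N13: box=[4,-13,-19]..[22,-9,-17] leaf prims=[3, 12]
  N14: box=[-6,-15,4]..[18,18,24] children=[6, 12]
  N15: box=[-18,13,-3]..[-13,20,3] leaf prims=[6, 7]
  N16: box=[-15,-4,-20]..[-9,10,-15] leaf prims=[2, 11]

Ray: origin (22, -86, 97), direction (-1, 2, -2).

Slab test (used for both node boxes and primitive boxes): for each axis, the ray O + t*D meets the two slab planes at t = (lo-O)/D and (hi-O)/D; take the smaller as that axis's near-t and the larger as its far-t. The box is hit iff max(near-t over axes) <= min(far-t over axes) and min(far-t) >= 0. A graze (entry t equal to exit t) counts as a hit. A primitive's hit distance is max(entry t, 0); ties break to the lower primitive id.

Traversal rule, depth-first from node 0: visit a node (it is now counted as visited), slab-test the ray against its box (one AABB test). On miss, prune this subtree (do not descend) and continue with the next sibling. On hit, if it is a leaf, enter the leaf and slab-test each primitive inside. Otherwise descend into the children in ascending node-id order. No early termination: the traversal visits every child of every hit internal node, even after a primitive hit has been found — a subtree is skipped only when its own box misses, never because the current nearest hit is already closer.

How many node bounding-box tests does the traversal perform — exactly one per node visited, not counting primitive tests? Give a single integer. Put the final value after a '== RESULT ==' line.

Traverse from the root:
N0 x:[0,41] y:[71/2,53] z:[73/2,117/2] -> hit [73/2,41], descend [3, 9]
  N3 x:[0,40] y:[73/2,53] z:[47,117/2] -> miss, prune
  N9 x:[4,41] y:[71/2,52] z:[73/2,93/2] -> hit [73/2,41], descend [2, 14]
    N2 x:[26,41] y:[71/2,99/2] z:[38,44] -> hit [38,41], descend [7, 8]
      N7 x:[30,41] y:[71/2,83/2] z:[40,43] -> hit [40,41] leaf, test {P0(miss), P16@t=81/2}
      N8 x:[26,32] y:[45,99/2] z:[38,44] -> miss, prune
    N14 x:[4,28] y:[71/2,52] z:[73/2,93/2] -> miss, prune

Summary -> nodes [0, 3, 9, 2, 7, 8, 14]; box-tests=7; leaf-entries=1; first=P16

== RESULT ==
7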